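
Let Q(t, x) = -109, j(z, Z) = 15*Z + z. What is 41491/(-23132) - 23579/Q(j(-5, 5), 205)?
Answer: 540906909/2521388 ≈ 214.53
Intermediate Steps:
j(z, Z) = z + 15*Z
41491/(-23132) - 23579/Q(j(-5, 5), 205) = 41491/(-23132) - 23579/(-109) = 41491*(-1/23132) - 23579*(-1/109) = -41491/23132 + 23579/109 = 540906909/2521388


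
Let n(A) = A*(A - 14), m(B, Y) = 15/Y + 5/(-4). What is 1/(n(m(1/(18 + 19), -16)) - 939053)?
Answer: -256/240388503 ≈ -1.0649e-6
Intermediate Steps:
m(B, Y) = -5/4 + 15/Y (m(B, Y) = 15/Y + 5*(-¼) = 15/Y - 5/4 = -5/4 + 15/Y)
n(A) = A*(-14 + A)
1/(n(m(1/(18 + 19), -16)) - 939053) = 1/((-5/4 + 15/(-16))*(-14 + (-5/4 + 15/(-16))) - 939053) = 1/((-5/4 + 15*(-1/16))*(-14 + (-5/4 + 15*(-1/16))) - 939053) = 1/((-5/4 - 15/16)*(-14 + (-5/4 - 15/16)) - 939053) = 1/(-35*(-14 - 35/16)/16 - 939053) = 1/(-35/16*(-259/16) - 939053) = 1/(9065/256 - 939053) = 1/(-240388503/256) = -256/240388503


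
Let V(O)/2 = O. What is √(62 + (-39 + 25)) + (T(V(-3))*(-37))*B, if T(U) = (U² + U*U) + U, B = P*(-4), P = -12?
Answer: -117216 + 4*√3 ≈ -1.1721e+5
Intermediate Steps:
V(O) = 2*O
B = 48 (B = -12*(-4) = 48)
T(U) = U + 2*U² (T(U) = (U² + U²) + U = 2*U² + U = U + 2*U²)
√(62 + (-39 + 25)) + (T(V(-3))*(-37))*B = √(62 + (-39 + 25)) + (((2*(-3))*(1 + 2*(2*(-3))))*(-37))*48 = √(62 - 14) + (-6*(1 + 2*(-6))*(-37))*48 = √48 + (-6*(1 - 12)*(-37))*48 = 4*√3 + (-6*(-11)*(-37))*48 = 4*√3 + (66*(-37))*48 = 4*√3 - 2442*48 = 4*√3 - 117216 = -117216 + 4*√3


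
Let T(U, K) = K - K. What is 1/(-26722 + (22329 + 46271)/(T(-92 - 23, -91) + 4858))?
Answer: -347/9267634 ≈ -3.7442e-5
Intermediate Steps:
T(U, K) = 0
1/(-26722 + (22329 + 46271)/(T(-92 - 23, -91) + 4858)) = 1/(-26722 + (22329 + 46271)/(0 + 4858)) = 1/(-26722 + 68600/4858) = 1/(-26722 + 68600*(1/4858)) = 1/(-26722 + 4900/347) = 1/(-9267634/347) = -347/9267634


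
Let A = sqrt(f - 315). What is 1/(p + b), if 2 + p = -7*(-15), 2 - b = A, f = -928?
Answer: 105/12268 + I*sqrt(1243)/12268 ≈ 0.0085589 + 0.0028738*I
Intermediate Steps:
A = I*sqrt(1243) (A = sqrt(-928 - 315) = sqrt(-1243) = I*sqrt(1243) ≈ 35.256*I)
b = 2 - I*sqrt(1243) ≈ 2.0 - 35.256*I
p = 103 (p = -2 - 7*(-15) = -2 + 105 = 103)
1/(p + b) = 1/(103 + (2 - I*sqrt(1243))) = 1/(105 - I*sqrt(1243))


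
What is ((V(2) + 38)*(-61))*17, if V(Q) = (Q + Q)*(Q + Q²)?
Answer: -64294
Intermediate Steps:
V(Q) = 2*Q*(Q + Q²) (V(Q) = (2*Q)*(Q + Q²) = 2*Q*(Q + Q²))
((V(2) + 38)*(-61))*17 = ((2*2²*(1 + 2) + 38)*(-61))*17 = ((2*4*3 + 38)*(-61))*17 = ((24 + 38)*(-61))*17 = (62*(-61))*17 = -3782*17 = -64294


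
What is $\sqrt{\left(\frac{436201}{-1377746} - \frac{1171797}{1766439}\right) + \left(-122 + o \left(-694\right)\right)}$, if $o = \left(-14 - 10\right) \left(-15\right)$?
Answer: $\frac{i \sqrt{164501094183599211609149495814}}{811234755498} \approx 499.96 i$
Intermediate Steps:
$o = 360$ ($o = \left(-14 - 10\right) \left(-15\right) = \left(-24\right) \left(-15\right) = 360$)
$\sqrt{\left(\frac{436201}{-1377746} - \frac{1171797}{1766439}\right) + \left(-122 + o \left(-694\right)\right)} = \sqrt{\left(\frac{436201}{-1377746} - \frac{1171797}{1766439}\right) + \left(-122 + 360 \left(-694\right)\right)} = \sqrt{\left(436201 \left(- \frac{1}{1377746}\right) - \frac{390599}{588813}\right) - 249962} = \sqrt{\left(- \frac{436201}{1377746} - \frac{390599}{588813}\right) - 249962} = \sqrt{- \frac{794987029267}{811234755498} - 249962} = \sqrt{- \frac{202778656940820343}{811234755498}} = \frac{i \sqrt{164501094183599211609149495814}}{811234755498}$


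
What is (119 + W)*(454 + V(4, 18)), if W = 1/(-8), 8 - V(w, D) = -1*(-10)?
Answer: 107463/2 ≈ 53732.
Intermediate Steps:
V(w, D) = -2 (V(w, D) = 8 - (-1)*(-10) = 8 - 1*10 = 8 - 10 = -2)
W = -1/8 ≈ -0.12500
(119 + W)*(454 + V(4, 18)) = (119 - 1/8)*(454 - 2) = (951/8)*452 = 107463/2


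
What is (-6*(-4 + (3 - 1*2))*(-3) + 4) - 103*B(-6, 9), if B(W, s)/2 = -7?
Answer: 1392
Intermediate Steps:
B(W, s) = -14 (B(W, s) = 2*(-7) = -14)
(-6*(-4 + (3 - 1*2))*(-3) + 4) - 103*B(-6, 9) = (-6*(-4 + (3 - 1*2))*(-3) + 4) - 103*(-14) = (-6*(-4 + (3 - 2))*(-3) + 4) + 1442 = (-6*(-4 + 1)*(-3) + 4) + 1442 = (-(-18)*(-3) + 4) + 1442 = (-6*9 + 4) + 1442 = (-54 + 4) + 1442 = -50 + 1442 = 1392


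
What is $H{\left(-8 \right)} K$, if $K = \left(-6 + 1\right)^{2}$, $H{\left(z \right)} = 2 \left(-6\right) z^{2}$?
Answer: $-19200$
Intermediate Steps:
$H{\left(z \right)} = - 12 z^{2}$
$K = 25$ ($K = \left(-5\right)^{2} = 25$)
$H{\left(-8 \right)} K = - 12 \left(-8\right)^{2} \cdot 25 = \left(-12\right) 64 \cdot 25 = \left(-768\right) 25 = -19200$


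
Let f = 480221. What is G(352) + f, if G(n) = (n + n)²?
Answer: 975837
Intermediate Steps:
G(n) = 4*n² (G(n) = (2*n)² = 4*n²)
G(352) + f = 4*352² + 480221 = 4*123904 + 480221 = 495616 + 480221 = 975837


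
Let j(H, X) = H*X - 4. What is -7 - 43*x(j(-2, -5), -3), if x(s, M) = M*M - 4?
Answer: -222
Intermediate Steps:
j(H, X) = -4 + H*X
x(s, M) = -4 + M² (x(s, M) = M² - 4 = -4 + M²)
-7 - 43*x(j(-2, -5), -3) = -7 - 43*(-4 + (-3)²) = -7 - 43*(-4 + 9) = -7 - 43*5 = -7 - 215 = -222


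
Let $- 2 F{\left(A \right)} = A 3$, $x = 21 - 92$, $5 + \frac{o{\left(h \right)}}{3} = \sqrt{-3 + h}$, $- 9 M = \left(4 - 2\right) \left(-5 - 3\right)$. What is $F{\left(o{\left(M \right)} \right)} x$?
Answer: $- \frac{3195}{2} + \frac{213 i \sqrt{11}}{2} \approx -1597.5 + 353.22 i$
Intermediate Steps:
$M = \frac{16}{9}$ ($M = - \frac{\left(4 - 2\right) \left(-5 - 3\right)}{9} = - \frac{2 \left(-8\right)}{9} = \left(- \frac{1}{9}\right) \left(-16\right) = \frac{16}{9} \approx 1.7778$)
$o{\left(h \right)} = -15 + 3 \sqrt{-3 + h}$
$x = -71$
$F{\left(A \right)} = - \frac{3 A}{2}$ ($F{\left(A \right)} = - \frac{A 3}{2} = - \frac{3 A}{2}$)
$F{\left(o{\left(M \right)} \right)} x = - \frac{3 \left(-15 + 3 \sqrt{-3 + \frac{16}{9}}\right)}{2} \left(-71\right) = - \frac{3 \left(-15 + 3 \sqrt{- \frac{11}{9}}\right)}{2} \left(-71\right) = - \frac{3 \left(-15 + 3 \frac{i \sqrt{11}}{3}\right)}{2} \left(-71\right) = - \frac{3 \left(-15 + i \sqrt{11}\right)}{2} \left(-71\right) = \left(\frac{45}{2} - \frac{3 i \sqrt{11}}{2}\right) \left(-71\right) = - \frac{3195}{2} + \frac{213 i \sqrt{11}}{2}$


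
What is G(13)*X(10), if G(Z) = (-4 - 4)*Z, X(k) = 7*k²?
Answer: -72800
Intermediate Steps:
G(Z) = -8*Z
G(13)*X(10) = (-8*13)*(7*10²) = -728*100 = -104*700 = -72800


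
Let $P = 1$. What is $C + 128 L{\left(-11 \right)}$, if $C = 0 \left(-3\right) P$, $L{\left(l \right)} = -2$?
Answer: $-256$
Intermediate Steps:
$C = 0$ ($C = 0 \left(-3\right) 1 = 0 \cdot 1 = 0$)
$C + 128 L{\left(-11 \right)} = 0 + 128 \left(-2\right) = 0 - 256 = -256$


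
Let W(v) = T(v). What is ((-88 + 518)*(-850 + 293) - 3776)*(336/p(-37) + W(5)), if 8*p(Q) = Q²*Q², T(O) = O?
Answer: -2280439617998/1874161 ≈ -1.2168e+6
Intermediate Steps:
W(v) = v
p(Q) = Q⁴/8 (p(Q) = (Q²*Q²)/8 = Q⁴/8)
((-88 + 518)*(-850 + 293) - 3776)*(336/p(-37) + W(5)) = ((-88 + 518)*(-850 + 293) - 3776)*(336/(((⅛)*(-37)⁴)) + 5) = (430*(-557) - 3776)*(336/(((⅛)*1874161)) + 5) = (-239510 - 3776)*(336/(1874161/8) + 5) = -243286*(336*(8/1874161) + 5) = -243286*(2688/1874161 + 5) = -243286*9373493/1874161 = -2280439617998/1874161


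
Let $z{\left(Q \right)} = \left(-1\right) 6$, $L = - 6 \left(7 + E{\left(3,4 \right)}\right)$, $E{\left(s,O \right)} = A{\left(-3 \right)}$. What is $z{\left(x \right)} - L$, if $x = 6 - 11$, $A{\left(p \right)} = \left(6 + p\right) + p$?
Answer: $36$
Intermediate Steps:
$A{\left(p \right)} = 6 + 2 p$
$E{\left(s,O \right)} = 0$ ($E{\left(s,O \right)} = 6 + 2 \left(-3\right) = 6 - 6 = 0$)
$x = -5$
$L = -42$ ($L = - 6 \left(7 + 0\right) = \left(-6\right) 7 = -42$)
$z{\left(Q \right)} = -6$
$z{\left(x \right)} - L = -6 - -42 = -6 + 42 = 36$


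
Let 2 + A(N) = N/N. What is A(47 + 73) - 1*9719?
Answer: -9720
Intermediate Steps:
A(N) = -1 (A(N) = -2 + N/N = -2 + 1 = -1)
A(47 + 73) - 1*9719 = -1 - 1*9719 = -1 - 9719 = -9720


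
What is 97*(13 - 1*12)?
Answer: 97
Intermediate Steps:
97*(13 - 1*12) = 97*(13 - 12) = 97*1 = 97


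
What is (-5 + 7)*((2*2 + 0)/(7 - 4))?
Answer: 8/3 ≈ 2.6667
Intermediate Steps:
(-5 + 7)*((2*2 + 0)/(7 - 4)) = 2*((4 + 0)/3) = 2*(4*(⅓)) = 2*(4/3) = 8/3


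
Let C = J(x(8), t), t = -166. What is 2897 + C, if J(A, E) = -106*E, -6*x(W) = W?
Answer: 20493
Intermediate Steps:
x(W) = -W/6
C = 17596 (C = -106*(-166) = 17596)
2897 + C = 2897 + 17596 = 20493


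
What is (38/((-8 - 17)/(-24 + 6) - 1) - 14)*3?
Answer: 1758/7 ≈ 251.14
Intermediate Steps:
(38/((-8 - 17)/(-24 + 6) - 1) - 14)*3 = (38/(-25/(-18) - 1) - 14)*3 = (38/(-25*(-1/18) - 1) - 14)*3 = (38/(25/18 - 1) - 14)*3 = (38/(7/18) - 14)*3 = (38*(18/7) - 14)*3 = (684/7 - 14)*3 = (586/7)*3 = 1758/7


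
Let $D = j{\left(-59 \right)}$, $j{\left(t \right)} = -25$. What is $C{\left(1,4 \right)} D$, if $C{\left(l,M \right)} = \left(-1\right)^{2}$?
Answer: $-25$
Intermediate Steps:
$C{\left(l,M \right)} = 1$
$D = -25$
$C{\left(1,4 \right)} D = 1 \left(-25\right) = -25$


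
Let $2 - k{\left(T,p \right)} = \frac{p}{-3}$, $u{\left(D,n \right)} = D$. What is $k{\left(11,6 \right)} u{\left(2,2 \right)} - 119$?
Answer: $-111$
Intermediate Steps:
$k{\left(T,p \right)} = 2 + \frac{p}{3}$ ($k{\left(T,p \right)} = 2 - \frac{p}{-3} = 2 - p \left(- \frac{1}{3}\right) = 2 - - \frac{p}{3} = 2 + \frac{p}{3}$)
$k{\left(11,6 \right)} u{\left(2,2 \right)} - 119 = \left(2 + \frac{1}{3} \cdot 6\right) 2 - 119 = \left(2 + 2\right) 2 - 119 = 4 \cdot 2 - 119 = 8 - 119 = -111$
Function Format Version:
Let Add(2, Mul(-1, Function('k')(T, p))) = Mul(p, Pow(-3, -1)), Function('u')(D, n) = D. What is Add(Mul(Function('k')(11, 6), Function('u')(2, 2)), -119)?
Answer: -111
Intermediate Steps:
Function('k')(T, p) = Add(2, Mul(Rational(1, 3), p)) (Function('k')(T, p) = Add(2, Mul(-1, Mul(p, Pow(-3, -1)))) = Add(2, Mul(-1, Mul(p, Rational(-1, 3)))) = Add(2, Mul(-1, Mul(Rational(-1, 3), p))) = Add(2, Mul(Rational(1, 3), p)))
Add(Mul(Function('k')(11, 6), Function('u')(2, 2)), -119) = Add(Mul(Add(2, Mul(Rational(1, 3), 6)), 2), -119) = Add(Mul(Add(2, 2), 2), -119) = Add(Mul(4, 2), -119) = Add(8, -119) = -111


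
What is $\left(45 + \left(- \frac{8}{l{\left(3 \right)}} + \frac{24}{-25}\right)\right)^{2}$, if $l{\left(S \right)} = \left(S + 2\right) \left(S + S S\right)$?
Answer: $\frac{10843849}{5625} \approx 1927.8$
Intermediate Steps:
$l{\left(S \right)} = \left(2 + S\right) \left(S + S^{2}\right)$
$\left(45 + \left(- \frac{8}{l{\left(3 \right)}} + \frac{24}{-25}\right)\right)^{2} = \left(45 - \left(\frac{24}{25} + 8 \frac{1}{3 \left(2 + 3^{2} + 3 \cdot 3\right)}\right)\right)^{2} = \left(45 - \left(\frac{24}{25} + \frac{8}{3 \left(2 + 9 + 9\right)}\right)\right)^{2} = \left(45 - \left(\frac{24}{25} + \frac{8}{3 \cdot 20}\right)\right)^{2} = \left(45 - \left(\frac{24}{25} + \frac{8}{60}\right)\right)^{2} = \left(45 - \frac{82}{75}\right)^{2} = \left(\frac{3293}{75}\right)^{2} = \frac{10843849}{5625}$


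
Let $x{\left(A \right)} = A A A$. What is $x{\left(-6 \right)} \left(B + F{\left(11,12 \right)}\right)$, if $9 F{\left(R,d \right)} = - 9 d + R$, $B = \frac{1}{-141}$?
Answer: $\frac{109488}{47} \approx 2329.5$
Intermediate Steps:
$B = - \frac{1}{141} \approx -0.0070922$
$F{\left(R,d \right)} = - d + \frac{R}{9}$ ($F{\left(R,d \right)} = \frac{- 9 d + R}{9} = \frac{R - 9 d}{9} = - d + \frac{R}{9}$)
$x{\left(A \right)} = A^{3}$ ($x{\left(A \right)} = A^{2} A = A^{3}$)
$x{\left(-6 \right)} \left(B + F{\left(11,12 \right)}\right) = \left(-6\right)^{3} \left(- \frac{1}{141} + \left(\left(-1\right) 12 + \frac{1}{9} \cdot 11\right)\right) = - 216 \left(- \frac{1}{141} + \left(-12 + \frac{11}{9}\right)\right) = - 216 \left(- \frac{1}{141} - \frac{97}{9}\right) = \left(-216\right) \left(- \frac{4562}{423}\right) = \frac{109488}{47}$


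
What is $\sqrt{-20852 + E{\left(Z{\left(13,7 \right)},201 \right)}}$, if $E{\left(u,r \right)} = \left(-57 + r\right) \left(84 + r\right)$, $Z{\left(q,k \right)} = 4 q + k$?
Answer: $14 \sqrt{103} \approx 142.08$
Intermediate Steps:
$Z{\left(q,k \right)} = k + 4 q$
$\sqrt{-20852 + E{\left(Z{\left(13,7 \right)},201 \right)}} = \sqrt{-20852 + \left(-4788 + 201^{2} + 27 \cdot 201\right)} = \sqrt{-20852 + \left(-4788 + 40401 + 5427\right)} = \sqrt{-20852 + 41040} = \sqrt{20188} = 14 \sqrt{103}$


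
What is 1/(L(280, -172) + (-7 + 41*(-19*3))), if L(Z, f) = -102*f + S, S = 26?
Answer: 1/15226 ≈ 6.5677e-5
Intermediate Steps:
L(Z, f) = 26 - 102*f (L(Z, f) = -102*f + 26 = 26 - 102*f)
1/(L(280, -172) + (-7 + 41*(-19*3))) = 1/((26 - 102*(-172)) + (-7 + 41*(-19*3))) = 1/((26 + 17544) + (-7 + 41*(-57))) = 1/(17570 + (-7 - 2337)) = 1/(17570 - 2344) = 1/15226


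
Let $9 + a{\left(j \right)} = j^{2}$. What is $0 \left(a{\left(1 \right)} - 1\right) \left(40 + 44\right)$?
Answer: $0$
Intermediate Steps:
$a{\left(j \right)} = -9 + j^{2}$
$0 \left(a{\left(1 \right)} - 1\right) \left(40 + 44\right) = 0 \left(\left(-9 + 1^{2}\right) - 1\right) \left(40 + 44\right) = 0 \left(\left(-9 + 1\right) - 1\right) 84 = 0 \left(-8 - 1\right) 84 = 0 \left(-9\right) 84 = 0 \cdot 84 = 0$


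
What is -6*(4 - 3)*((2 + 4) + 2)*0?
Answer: 0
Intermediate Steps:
-6*(4 - 3)*((2 + 4) + 2)*0 = -6*(6 + 2)*0 = -6*8*0 = -48*0 = 0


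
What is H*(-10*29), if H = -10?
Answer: 2900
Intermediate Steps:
H*(-10*29) = -(-100)*29 = -10*(-290) = 2900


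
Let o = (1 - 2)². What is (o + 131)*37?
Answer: 4884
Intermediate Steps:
o = 1 (o = (-1)² = 1)
(o + 131)*37 = (1 + 131)*37 = 132*37 = 4884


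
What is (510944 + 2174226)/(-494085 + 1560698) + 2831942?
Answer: 3020588837616/1066613 ≈ 2.8319e+6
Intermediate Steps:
(510944 + 2174226)/(-494085 + 1560698) + 2831942 = 2685170/1066613 + 2831942 = 3020588837616/1066613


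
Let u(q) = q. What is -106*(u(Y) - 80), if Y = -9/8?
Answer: 34397/4 ≈ 8599.3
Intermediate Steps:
Y = -9/8 (Y = -9*1/8 = -9/8 ≈ -1.1250)
-106*(u(Y) - 80) = -106*(-9/8 - 80) = -106*(-649/8) = 34397/4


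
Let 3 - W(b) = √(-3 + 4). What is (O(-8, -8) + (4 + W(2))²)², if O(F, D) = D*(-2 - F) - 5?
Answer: 289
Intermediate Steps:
O(F, D) = -5 + D*(-2 - F)
W(b) = 2 (W(b) = 3 - √(-3 + 4) = 3 - √1 = 3 - 1*1 = 3 - 1 = 2)
(O(-8, -8) + (4 + W(2))²)² = ((-5 - 2*(-8) - 1*(-8)*(-8)) + (4 + 2)²)² = ((-5 + 16 - 64) + 6²)² = (-53 + 36)² = (-17)² = 289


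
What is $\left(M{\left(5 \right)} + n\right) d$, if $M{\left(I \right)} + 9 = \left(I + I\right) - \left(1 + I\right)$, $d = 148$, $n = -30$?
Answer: $-5180$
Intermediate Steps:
$M{\left(I \right)} = -10 + I$ ($M{\left(I \right)} = -9 + \left(\left(I + I\right) - \left(1 + I\right)\right) = -9 + \left(2 I - \left(1 + I\right)\right) = -9 + \left(-1 + I\right) = -10 + I$)
$\left(M{\left(5 \right)} + n\right) d = \left(\left(-10 + 5\right) - 30\right) 148 = \left(-5 - 30\right) 148 = \left(-35\right) 148 = -5180$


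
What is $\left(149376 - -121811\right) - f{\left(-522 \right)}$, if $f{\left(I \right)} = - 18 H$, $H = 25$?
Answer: $271637$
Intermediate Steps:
$f{\left(I \right)} = -450$ ($f{\left(I \right)} = \left(-18\right) 25 = -450$)
$\left(149376 - -121811\right) - f{\left(-522 \right)} = \left(149376 - -121811\right) - -450 = \left(149376 + 121811\right) + 450 = 271187 + 450 = 271637$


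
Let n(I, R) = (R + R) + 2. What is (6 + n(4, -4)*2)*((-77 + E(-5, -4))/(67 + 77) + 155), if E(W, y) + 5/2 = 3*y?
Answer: -14819/16 ≈ -926.19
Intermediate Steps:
n(I, R) = 2 + 2*R (n(I, R) = 2*R + 2 = 2 + 2*R)
E(W, y) = -5/2 + 3*y
(6 + n(4, -4)*2)*((-77 + E(-5, -4))/(67 + 77) + 155) = (6 + (2 + 2*(-4))*2)*((-77 + (-5/2 + 3*(-4)))/(67 + 77) + 155) = (6 + (2 - 8)*2)*((-77 + (-5/2 - 12))/144 + 155) = (6 - 6*2)*((-77 - 29/2)*(1/144) + 155) = (6 - 12)*(-183/2*1/144 + 155) = -6*(-61/96 + 155) = -6*14819/96 = -14819/16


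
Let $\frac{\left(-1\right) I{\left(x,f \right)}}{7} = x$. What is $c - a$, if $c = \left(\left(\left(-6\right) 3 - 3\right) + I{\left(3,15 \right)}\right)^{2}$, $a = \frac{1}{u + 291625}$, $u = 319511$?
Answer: $\frac{1078043903}{611136} \approx 1764.0$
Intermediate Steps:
$I{\left(x,f \right)} = - 7 x$
$a = \frac{1}{611136}$ ($a = \frac{1}{319511 + 291625} = \frac{1}{611136} \approx 1.6363 \cdot 10^{-6}$)
$c = 1764$ ($c = \left(\left(\left(-6\right) 3 - 3\right) - 21\right)^{2} = \left(\left(-18 - 3\right) - 21\right)^{2} = \left(-21 - 21\right)^{2} = \left(-42\right)^{2} = 1764$)
$c - a = 1764 - \frac{1}{611136} = \frac{1078043903}{611136}$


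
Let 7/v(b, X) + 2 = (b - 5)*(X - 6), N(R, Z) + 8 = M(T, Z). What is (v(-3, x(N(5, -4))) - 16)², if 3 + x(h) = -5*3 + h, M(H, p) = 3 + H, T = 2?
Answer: 11675889/45796 ≈ 254.95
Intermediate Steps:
N(R, Z) = -3 (N(R, Z) = -8 + (3 + 2) = -8 + 5 = -3)
x(h) = -18 + h (x(h) = -3 + (-5*3 + h) = -3 + (-15 + h) = -18 + h)
v(b, X) = 7/(-2 + (-6 + X)*(-5 + b)) (v(b, X) = 7/(-2 + (b - 5)*(X - 6)) = 7/(-2 + (-5 + b)*(-6 + X)) = 7/(-2 + (-6 + X)*(-5 + b)))
(v(-3, x(N(5, -4))) - 16)² = (7/(28 - 6*(-3) - 5*(-18 - 3) + (-18 - 3)*(-3)) - 16)² = (7/(28 + 18 - 5*(-21) - 21*(-3)) - 16)² = (7/(28 + 18 + 105 + 63) - 16)² = (7/214 - 16)² = (-3417/214)² = 11675889/45796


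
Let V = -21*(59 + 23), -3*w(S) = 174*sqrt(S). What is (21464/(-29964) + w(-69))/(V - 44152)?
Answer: 2683/171821067 + 29*I*sqrt(69)/22937 ≈ 1.5615e-5 + 0.010502*I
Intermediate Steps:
w(S) = -58*sqrt(S)
V = -1722 (V = -21*82 = -1722)
(21464/(-29964) + w(-69))/(V - 44152) = (21464/(-29964) - 58*I*sqrt(69))/(-1722 - 44152) = (21464*(-1/29964) - 58*I*sqrt(69))/(-45874) = (-5366/7491 - 58*I*sqrt(69))*(-1/45874) = 2683/171821067 + 29*I*sqrt(69)/22937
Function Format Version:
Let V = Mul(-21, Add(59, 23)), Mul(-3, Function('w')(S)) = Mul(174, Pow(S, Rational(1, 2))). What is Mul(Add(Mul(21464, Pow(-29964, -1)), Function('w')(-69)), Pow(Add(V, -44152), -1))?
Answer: Add(Rational(2683, 171821067), Mul(Rational(29, 22937), I, Pow(69, Rational(1, 2)))) ≈ Add(1.5615e-5, Mul(0.010502, I))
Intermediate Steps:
Function('w')(S) = Mul(-58, Pow(S, Rational(1, 2))) (Function('w')(S) = Mul(Rational(-1, 3), Mul(174, Pow(S, Rational(1, 2)))) = Mul(-58, Pow(S, Rational(1, 2))))
V = -1722 (V = Mul(-21, 82) = -1722)
Mul(Add(Mul(21464, Pow(-29964, -1)), Function('w')(-69)), Pow(Add(V, -44152), -1)) = Mul(Add(Mul(21464, Pow(-29964, -1)), Mul(-58, Pow(-69, Rational(1, 2)))), Pow(Add(-1722, -44152), -1)) = Mul(Add(Mul(21464, Rational(-1, 29964)), Mul(-58, Mul(I, Pow(69, Rational(1, 2))))), Pow(-45874, -1)) = Mul(Add(Rational(-5366, 7491), Mul(-58, I, Pow(69, Rational(1, 2)))), Rational(-1, 45874)) = Add(Rational(2683, 171821067), Mul(Rational(29, 22937), I, Pow(69, Rational(1, 2))))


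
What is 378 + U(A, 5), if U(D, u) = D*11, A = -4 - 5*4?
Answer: 114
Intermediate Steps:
A = -24 (A = -4 - 20 = -24)
U(D, u) = 11*D
378 + U(A, 5) = 378 + 11*(-24) = 378 - 264 = 114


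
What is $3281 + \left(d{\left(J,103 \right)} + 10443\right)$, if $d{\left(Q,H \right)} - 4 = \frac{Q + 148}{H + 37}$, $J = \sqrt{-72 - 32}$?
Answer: $\frac{480517}{35} + \frac{i \sqrt{26}}{70} \approx 13729.0 + 0.072843 i$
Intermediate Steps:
$J = 2 i \sqrt{26}$ ($J = \sqrt{-104} = 2 i \sqrt{26} \approx 10.198 i$)
$d{\left(Q,H \right)} = 4 + \frac{148 + Q}{37 + H}$ ($d{\left(Q,H \right)} = 4 + \frac{Q + 148}{H + 37} = 4 + \frac{148 + Q}{37 + H}$)
$3281 + \left(d{\left(J,103 \right)} + 10443\right) = 3281 + \left(\frac{296 + 2 i \sqrt{26} + 4 \cdot 103}{37 + 103} + 10443\right) = 3281 + \left(\frac{296 + 2 i \sqrt{26} + 412}{140} + 10443\right) = 3281 + \left(\frac{708 + 2 i \sqrt{26}}{140} + 10443\right) = 3281 + \left(\left(\frac{177}{35} + \frac{i \sqrt{26}}{70}\right) + 10443\right) = 3281 + \left(\frac{365682}{35} + \frac{i \sqrt{26}}{70}\right) = \frac{480517}{35} + \frac{i \sqrt{26}}{70}$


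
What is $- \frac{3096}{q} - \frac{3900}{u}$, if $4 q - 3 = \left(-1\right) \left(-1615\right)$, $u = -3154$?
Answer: $- \frac{8187234}{1275793} \approx -6.4174$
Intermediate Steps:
$q = \frac{809}{2}$ ($q = \frac{3}{4} + \frac{\left(-1\right) \left(-1615\right)}{4} = \frac{3}{4} + \frac{1}{4} \cdot 1615 = \frac{3}{4} + \frac{1615}{4} = \frac{809}{2} \approx 404.5$)
$- \frac{3096}{q} - \frac{3900}{u} = - \frac{3096}{\frac{809}{2}} - \frac{3900}{-3154} = \left(-3096\right) \frac{2}{809} - - \frac{1950}{1577} = - \frac{6192}{809} + \frac{1950}{1577} = - \frac{8187234}{1275793}$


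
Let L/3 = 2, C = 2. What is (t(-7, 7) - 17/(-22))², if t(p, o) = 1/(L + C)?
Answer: 6241/7744 ≈ 0.80591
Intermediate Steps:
L = 6 (L = 3*2 = 6)
t(p, o) = ⅛ (t(p, o) = 1/(6 + 2) = 1/8 = ⅛)
(t(-7, 7) - 17/(-22))² = (⅛ - 17/(-22))² = (⅛ - 17*(-1/22))² = (⅛ + 17/22)² = (79/88)² = 6241/7744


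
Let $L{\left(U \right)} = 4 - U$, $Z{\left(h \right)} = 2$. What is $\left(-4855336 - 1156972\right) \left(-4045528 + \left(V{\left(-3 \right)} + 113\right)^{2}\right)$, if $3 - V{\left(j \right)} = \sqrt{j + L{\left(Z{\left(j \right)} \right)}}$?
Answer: $24242064754484 + 1394855456 i \approx 2.4242 \cdot 10^{13} + 1.3949 \cdot 10^{9} i$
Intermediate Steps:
$V{\left(j \right)} = 3 - \sqrt{2 + j}$ ($V{\left(j \right)} = 3 - \sqrt{j + \left(4 - 2\right)} = 3 - \sqrt{j + 2} = 3 - \sqrt{2 + j}$)
$\left(-4855336 - 1156972\right) \left(-4045528 + \left(V{\left(-3 \right)} + 113\right)^{2}\right) = \left(-4855336 - 1156972\right) \left(-4045528 + \left(\left(3 - \sqrt{2 - 3}\right) + 113\right)^{2}\right) = - 6012308 \left(-4045528 + \left(\left(3 - \sqrt{-1}\right) + 113\right)^{2}\right) = - 6012308 \left(-4045528 + \left(\left(3 - i\right) + 113\right)^{2}\right) = - 6012308 \left(-4045528 + \left(116 - i\right)^{2}\right) = 24322960358624 - 6012308 \left(116 - i\right)^{2}$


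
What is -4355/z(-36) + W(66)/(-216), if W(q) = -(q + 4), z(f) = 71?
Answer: -467855/7668 ≈ -61.014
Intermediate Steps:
W(q) = -4 - q (W(q) = -(4 + q) = -4 - q)
-4355/z(-36) + W(66)/(-216) = -4355/71 + (-4 - 1*66)/(-216) = -4355*1/71 + (-4 - 66)*(-1/216) = -4355/71 - 70*(-1/216) = -4355/71 + 35/108 = -467855/7668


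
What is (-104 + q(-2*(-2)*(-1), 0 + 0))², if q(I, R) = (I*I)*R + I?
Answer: 11664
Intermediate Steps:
q(I, R) = I + R*I² (q(I, R) = I²*R + I = R*I² + I = I + R*I²)
(-104 + q(-2*(-2)*(-1), 0 + 0))² = (-104 + (-2*(-2)*(-1))*(1 + (-2*(-2)*(-1))*(0 + 0)))² = (-104 + (4*(-1))*(1 + (4*(-1))*0))² = (-104 - 4*(1 - 4*0))² = (-104 - 4*(1 + 0))² = (-104 - 4*1)² = (-104 - 4)² = (-108)² = 11664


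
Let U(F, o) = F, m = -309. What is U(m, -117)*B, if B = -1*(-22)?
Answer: -6798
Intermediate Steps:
B = 22
U(m, -117)*B = -309*22 = -6798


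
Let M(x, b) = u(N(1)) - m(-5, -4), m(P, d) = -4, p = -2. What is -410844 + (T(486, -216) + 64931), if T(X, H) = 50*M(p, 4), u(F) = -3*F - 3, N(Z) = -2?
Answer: -345563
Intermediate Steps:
u(F) = -3 - 3*F
M(x, b) = 7 (M(x, b) = (-3 - 3*(-2)) - 1*(-4) = (-3 + 6) + 4 = 3 + 4 = 7)
T(X, H) = 350 (T(X, H) = 50*7 = 350)
-410844 + (T(486, -216) + 64931) = -410844 + (350 + 64931) = -410844 + 65281 = -345563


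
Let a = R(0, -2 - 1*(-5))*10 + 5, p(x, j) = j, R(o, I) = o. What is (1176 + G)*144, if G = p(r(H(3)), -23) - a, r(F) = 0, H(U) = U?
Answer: 165312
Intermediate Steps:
a = 5 (a = 0*10 + 5 = 0 + 5 = 5)
G = -28 (G = -23 - 1*5 = -23 - 5 = -28)
(1176 + G)*144 = (1176 - 28)*144 = 1148*144 = 165312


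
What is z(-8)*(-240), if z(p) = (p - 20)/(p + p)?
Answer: -420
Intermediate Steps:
z(p) = (-20 + p)/(2*p) (z(p) = (-20 + p)/((2*p)) = (-20 + p)*(1/(2*p)) = (-20 + p)/(2*p))
z(-8)*(-240) = ((1/2)*(-20 - 8)/(-8))*(-240) = ((1/2)*(-1/8)*(-28))*(-240) = (7/4)*(-240) = -420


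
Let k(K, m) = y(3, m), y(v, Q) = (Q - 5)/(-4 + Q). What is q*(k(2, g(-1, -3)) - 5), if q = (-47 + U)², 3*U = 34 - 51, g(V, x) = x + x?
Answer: -162266/15 ≈ -10818.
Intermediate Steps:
g(V, x) = 2*x
y(v, Q) = (-5 + Q)/(-4 + Q)
k(K, m) = (-5 + m)/(-4 + m)
U = -17/3 (U = (34 - 51)/3 = (⅓)*(-17) = -17/3 ≈ -5.6667)
q = 24964/9 (q = (-47 - 17/3)² = (-158/3)² = 24964/9 ≈ 2773.8)
q*(k(2, g(-1, -3)) - 5) = 24964*((-5 + 2*(-3))/(-4 + 2*(-3)) - 5)/9 = 24964*((-5 - 6)/(-4 - 6) - 5)/9 = 24964*(-11/(-10) - 5)/9 = 24964*(-⅒*(-11) - 5)/9 = 24964*(11/10 - 5)/9 = (24964/9)*(-39/10) = -162266/15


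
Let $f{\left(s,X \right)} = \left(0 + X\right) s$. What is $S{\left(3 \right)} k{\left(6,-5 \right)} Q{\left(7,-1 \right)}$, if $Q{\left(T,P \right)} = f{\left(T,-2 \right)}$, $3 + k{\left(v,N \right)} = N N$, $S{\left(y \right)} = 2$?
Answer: $-616$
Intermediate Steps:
$k{\left(v,N \right)} = -3 + N^{2}$ ($k{\left(v,N \right)} = -3 + N N = -3 + N^{2}$)
$f{\left(s,X \right)} = X s$
$Q{\left(T,P \right)} = - 2 T$
$S{\left(3 \right)} k{\left(6,-5 \right)} Q{\left(7,-1 \right)} = 2 \left(-3 + \left(-5\right)^{2}\right) \left(\left(-2\right) 7\right) = 2 \left(-3 + 25\right) \left(-14\right) = 2 \cdot 22 \left(-14\right) = 44 \left(-14\right) = -616$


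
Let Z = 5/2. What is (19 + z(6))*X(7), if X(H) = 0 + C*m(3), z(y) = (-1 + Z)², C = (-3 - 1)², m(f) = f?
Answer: 1020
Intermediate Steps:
Z = 5/2 (Z = 5*(½) = 5/2 ≈ 2.5000)
C = 16 (C = (-4)² = 16)
z(y) = 9/4 (z(y) = (-1 + 5/2)² = (3/2)² = 9/4)
X(H) = 48 (X(H) = 0 + 16*3 = 0 + 48 = 48)
(19 + z(6))*X(7) = (19 + 9/4)*48 = (85/4)*48 = 1020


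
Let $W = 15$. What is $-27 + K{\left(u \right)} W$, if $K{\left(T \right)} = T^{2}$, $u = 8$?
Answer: $933$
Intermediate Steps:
$-27 + K{\left(u \right)} W = -27 + 8^{2} \cdot 15 = -27 + 64 \cdot 15 = -27 + 960 = 933$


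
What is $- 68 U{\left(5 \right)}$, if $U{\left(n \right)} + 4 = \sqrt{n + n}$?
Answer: $272 - 68 \sqrt{10} \approx 56.965$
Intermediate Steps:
$U{\left(n \right)} = -4 + \sqrt{2} \sqrt{n}$ ($U{\left(n \right)} = -4 + \sqrt{n + n} = -4 + \sqrt{2 n} = -4 + \sqrt{2} \sqrt{n}$)
$- 68 U{\left(5 \right)} = - 68 \left(-4 + \sqrt{2} \sqrt{5}\right) = - 68 \left(-4 + \sqrt{10}\right) = 272 - 68 \sqrt{10}$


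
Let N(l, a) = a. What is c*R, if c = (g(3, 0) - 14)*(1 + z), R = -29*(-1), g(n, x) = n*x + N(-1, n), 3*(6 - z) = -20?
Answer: -13079/3 ≈ -4359.7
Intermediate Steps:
z = 38/3 (z = 6 - ⅓*(-20) = 6 + 20/3 = 38/3 ≈ 12.667)
g(n, x) = n + n*x (g(n, x) = n*x + n = n + n*x)
R = 29
c = -451/3 (c = (3*(1 + 0) - 14)*(1 + 38/3) = (3*1 - 14)*(41/3) = (3 - 14)*(41/3) = -11*41/3 = -451/3 ≈ -150.33)
c*R = -451/3*29 = -13079/3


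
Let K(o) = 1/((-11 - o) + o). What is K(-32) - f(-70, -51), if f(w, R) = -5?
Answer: 54/11 ≈ 4.9091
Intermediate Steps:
K(o) = -1/11 (K(o) = 1/(-11) = -1/11)
K(-32) - f(-70, -51) = -1/11 - 1*(-5) = -1/11 + 5 = 54/11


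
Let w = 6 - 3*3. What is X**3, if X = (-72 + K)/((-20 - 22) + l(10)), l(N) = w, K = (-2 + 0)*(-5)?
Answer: 238328/91125 ≈ 2.6154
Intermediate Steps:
K = 10 (K = -2*(-5) = 10)
w = -3 (w = 6 - 1*9 = 6 - 9 = -3)
l(N) = -3
X = 62/45 (X = (-72 + 10)/((-20 - 22) - 3) = -62/(-42 - 3) = -62/(-45) = -62*(-1/45) = 62/45 ≈ 1.3778)
X**3 = (62/45)**3 = 238328/91125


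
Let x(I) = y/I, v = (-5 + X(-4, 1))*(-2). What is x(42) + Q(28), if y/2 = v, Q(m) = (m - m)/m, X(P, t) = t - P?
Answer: 0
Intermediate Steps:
v = 0 (v = (-5 + (1 - 1*(-4)))*(-2) = (-5 + (1 + 4))*(-2) = (-5 + 5)*(-2) = 0*(-2) = 0)
Q(m) = 0 (Q(m) = 0/m = 0)
y = 0 (y = 2*0 = 0)
x(I) = 0 (x(I) = 0/I = 0)
x(42) + Q(28) = 0 + 0 = 0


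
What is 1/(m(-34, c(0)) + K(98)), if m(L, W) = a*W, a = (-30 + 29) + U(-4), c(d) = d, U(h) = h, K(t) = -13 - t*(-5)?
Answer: 1/477 ≈ 0.0020964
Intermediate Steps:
K(t) = -13 + 5*t (K(t) = -13 - (-5)*t = -13 + 5*t)
a = -5 (a = (-30 + 29) - 4 = -1 - 4 = -5)
m(L, W) = -5*W
1/(m(-34, c(0)) + K(98)) = 1/(-5*0 + (-13 + 5*98)) = 1/(0 + (-13 + 490)) = 1/(0 + 477) = 1/477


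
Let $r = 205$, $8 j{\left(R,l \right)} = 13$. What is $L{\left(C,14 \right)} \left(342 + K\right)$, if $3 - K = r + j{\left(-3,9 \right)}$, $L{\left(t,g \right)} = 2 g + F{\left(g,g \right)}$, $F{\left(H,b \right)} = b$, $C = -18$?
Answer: $\frac{23247}{4} \approx 5811.8$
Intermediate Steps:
$j{\left(R,l \right)} = \frac{13}{8}$ ($j{\left(R,l \right)} = \frac{1}{8} \cdot 13 = \frac{13}{8}$)
$L{\left(t,g \right)} = 3 g$ ($L{\left(t,g \right)} = 2 g + g = 3 g$)
$K = - \frac{1629}{8}$ ($K = 3 - \left(205 + \frac{13}{8}\right) = 3 - \frac{1653}{8} = - \frac{1629}{8} \approx -203.63$)
$L{\left(C,14 \right)} \left(342 + K\right) = 3 \cdot 14 \left(342 - \frac{1629}{8}\right) = 42 \cdot \frac{1107}{8} = \frac{23247}{4}$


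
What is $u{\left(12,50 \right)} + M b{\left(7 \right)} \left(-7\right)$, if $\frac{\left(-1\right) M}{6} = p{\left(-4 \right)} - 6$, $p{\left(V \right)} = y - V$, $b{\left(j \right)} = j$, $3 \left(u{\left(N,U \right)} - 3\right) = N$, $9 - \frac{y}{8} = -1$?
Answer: $22939$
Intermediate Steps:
$y = 80$ ($y = 72 - -8 = 72 + 8 = 80$)
$u{\left(N,U \right)} = 3 + \frac{N}{3}$
$p{\left(V \right)} = 80 - V$
$M = -468$ ($M = - 6 \left(\left(80 - -4\right) - 6\right) = - 6 \left(\left(80 + 4\right) - 6\right) = - 6 \left(84 - 6\right) = \left(-6\right) 78 = -468$)
$u{\left(12,50 \right)} + M b{\left(7 \right)} \left(-7\right) = \left(3 + \frac{1}{3} \cdot 12\right) + \left(-468\right) 7 \left(-7\right) = \left(3 + 4\right) - -22932 = 7 + 22932 = 22939$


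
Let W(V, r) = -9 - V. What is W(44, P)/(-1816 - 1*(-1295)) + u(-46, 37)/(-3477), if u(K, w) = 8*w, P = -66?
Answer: 30065/1811517 ≈ 0.016597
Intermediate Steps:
W(44, P)/(-1816 - 1*(-1295)) + u(-46, 37)/(-3477) = (-9 - 1*44)/(-1816 - 1*(-1295)) + (8*37)/(-3477) = (-9 - 44)/(-1816 + 1295) + 296*(-1/3477) = -53/(-521) - 296/3477 = -53*(-1/521) - 296/3477 = 53/521 - 296/3477 = 30065/1811517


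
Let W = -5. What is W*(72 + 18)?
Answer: -450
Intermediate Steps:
W*(72 + 18) = -5*(72 + 18) = -5*90 = -450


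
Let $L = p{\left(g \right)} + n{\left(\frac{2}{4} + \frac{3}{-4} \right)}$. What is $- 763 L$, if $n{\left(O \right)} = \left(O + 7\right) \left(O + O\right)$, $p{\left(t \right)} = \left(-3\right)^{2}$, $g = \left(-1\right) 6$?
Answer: $- \frac{34335}{8} \approx -4291.9$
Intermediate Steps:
$g = -6$
$p{\left(t \right)} = 9$
$n{\left(O \right)} = 2 O \left(7 + O\right)$ ($n{\left(O \right)} = \left(7 + O\right) 2 O = 2 O \left(7 + O\right)$)
$L = \frac{45}{8}$ ($L = 9 + 2 \left(\frac{2}{4} + \frac{3}{-4}\right) \left(7 + \left(\frac{2}{4} + \frac{3}{-4}\right)\right) = 9 + 2 \left(2 \cdot \frac{1}{4} + 3 \left(- \frac{1}{4}\right)\right) \left(7 + \left(2 \cdot \frac{1}{4} + 3 \left(- \frac{1}{4}\right)\right)\right) = 9 + 2 \left(\frac{1}{2} - \frac{3}{4}\right) \left(7 + \left(\frac{1}{2} - \frac{3}{4}\right)\right) = 9 + 2 \left(- \frac{1}{4}\right) \left(7 - \frac{1}{4}\right) = 9 + 2 \left(- \frac{1}{4}\right) \frac{27}{4} = 9 - \frac{27}{8} = \frac{45}{8} \approx 5.625$)
$- 763 L = \left(-763\right) \frac{45}{8} = - \frac{34335}{8}$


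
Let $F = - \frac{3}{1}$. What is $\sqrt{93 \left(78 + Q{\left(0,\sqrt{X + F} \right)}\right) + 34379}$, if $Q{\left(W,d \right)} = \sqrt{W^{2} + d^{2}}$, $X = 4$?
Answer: $\sqrt{41726} \approx 204.27$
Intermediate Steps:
$F = -3$ ($F = \left(-3\right) 1 = -3$)
$\sqrt{93 \left(78 + Q{\left(0,\sqrt{X + F} \right)}\right) + 34379} = \sqrt{93 \left(78 + \sqrt{0^{2} + \left(\sqrt{4 - 3}\right)^{2}}\right) + 34379} = \sqrt{93 \left(78 + \sqrt{0 + \left(\sqrt{1}\right)^{2}}\right) + 34379} = \sqrt{93 \left(78 + \sqrt{0 + 1^{2}}\right) + 34379} = \sqrt{93 \left(78 + \sqrt{0 + 1}\right) + 34379} = \sqrt{93 \left(78 + \sqrt{1}\right) + 34379} = \sqrt{93 \left(78 + 1\right) + 34379} = \sqrt{93 \cdot 79 + 34379} = \sqrt{7347 + 34379} = \sqrt{41726}$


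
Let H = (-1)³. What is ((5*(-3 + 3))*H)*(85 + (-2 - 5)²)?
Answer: 0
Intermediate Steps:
H = -1
((5*(-3 + 3))*H)*(85 + (-2 - 5)²) = ((5*(-3 + 3))*(-1))*(85 + (-2 - 5)²) = ((5*0)*(-1))*(85 + (-7)²) = (0*(-1))*(85 + 49) = 0*134 = 0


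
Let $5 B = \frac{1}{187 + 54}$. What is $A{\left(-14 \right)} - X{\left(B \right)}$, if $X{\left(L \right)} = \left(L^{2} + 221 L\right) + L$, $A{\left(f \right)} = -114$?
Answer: $- \frac{165798361}{1452025} \approx -114.18$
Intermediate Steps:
$B = \frac{1}{1205}$ ($B = \frac{1}{5 \left(187 + 54\right)} = \frac{1}{5 \cdot 241} = \frac{1}{5} \cdot \frac{1}{241} = \frac{1}{1205} \approx 0.00082988$)
$X{\left(L \right)} = L^{2} + 222 L$
$A{\left(-14 \right)} - X{\left(B \right)} = -114 - \frac{222 + \frac{1}{1205}}{1205} = -114 - \frac{1}{1205} \cdot \frac{267511}{1205} = -114 - \frac{267511}{1452025} = - \frac{165798361}{1452025}$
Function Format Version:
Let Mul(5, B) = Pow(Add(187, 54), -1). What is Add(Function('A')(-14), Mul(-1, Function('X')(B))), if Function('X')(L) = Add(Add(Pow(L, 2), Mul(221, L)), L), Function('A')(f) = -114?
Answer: Rational(-165798361, 1452025) ≈ -114.18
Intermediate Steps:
B = Rational(1, 1205) (B = Mul(Rational(1, 5), Pow(Add(187, 54), -1)) = Mul(Rational(1, 5), Pow(241, -1)) = Mul(Rational(1, 5), Rational(1, 241)) = Rational(1, 1205) ≈ 0.00082988)
Function('X')(L) = Add(Pow(L, 2), Mul(222, L))
Add(Function('A')(-14), Mul(-1, Function('X')(B))) = Add(-114, Mul(-1, Mul(Rational(1, 1205), Add(222, Rational(1, 1205))))) = Add(-114, Mul(-1, Mul(Rational(1, 1205), Rational(267511, 1205)))) = Add(-114, Mul(-1, Rational(267511, 1452025))) = Add(-114, Rational(-267511, 1452025)) = Rational(-165798361, 1452025)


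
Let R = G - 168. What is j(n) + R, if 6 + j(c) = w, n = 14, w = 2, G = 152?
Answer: -20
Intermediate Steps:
j(c) = -4 (j(c) = -6 + 2 = -4)
R = -16 (R = 152 - 168 = -16)
j(n) + R = -4 - 16 = -20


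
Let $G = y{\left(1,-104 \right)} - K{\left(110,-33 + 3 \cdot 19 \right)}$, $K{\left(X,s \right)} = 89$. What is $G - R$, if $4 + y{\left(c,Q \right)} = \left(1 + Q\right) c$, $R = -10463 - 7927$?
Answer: $18194$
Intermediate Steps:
$R = -18390$ ($R = -10463 - 7927 = -18390$)
$y{\left(c,Q \right)} = -4 + c \left(1 + Q\right)$ ($y{\left(c,Q \right)} = -4 + \left(1 + Q\right) c = -4 + c \left(1 + Q\right)$)
$G = -196$ ($G = \left(-4 + 1 - 104\right) - 89 = -107 - 89 = -196$)
$G - R = -196 - -18390 = -196 + 18390 = 18194$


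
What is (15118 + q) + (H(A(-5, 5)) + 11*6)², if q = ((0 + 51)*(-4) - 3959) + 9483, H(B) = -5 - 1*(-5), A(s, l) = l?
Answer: 24794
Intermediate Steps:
H(B) = 0 (H(B) = -5 + 5 = 0)
q = 5320 (q = (51*(-4) - 3959) + 9483 = (-204 - 3959) + 9483 = -4163 + 9483 = 5320)
(15118 + q) + (H(A(-5, 5)) + 11*6)² = (15118 + 5320) + (0 + 11*6)² = 20438 + (0 + 66)² = 20438 + 66² = 20438 + 4356 = 24794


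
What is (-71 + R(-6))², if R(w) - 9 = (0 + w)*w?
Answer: 676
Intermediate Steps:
R(w) = 9 + w² (R(w) = 9 + (0 + w)*w = 9 + w*w = 9 + w²)
(-71 + R(-6))² = (-71 + (9 + (-6)²))² = (-71 + (9 + 36))² = (-71 + 45)² = (-26)² = 676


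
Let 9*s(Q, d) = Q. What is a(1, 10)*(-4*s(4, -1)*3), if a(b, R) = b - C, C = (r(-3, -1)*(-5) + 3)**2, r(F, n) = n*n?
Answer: 16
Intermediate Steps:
r(F, n) = n**2
C = 4 (C = ((-1)**2*(-5) + 3)**2 = (1*(-5) + 3)**2 = (-5 + 3)**2 = (-2)**2 = 4)
s(Q, d) = Q/9
a(b, R) = -4 + b (a(b, R) = b - 1*4 = b - 4 = -4 + b)
a(1, 10)*(-4*s(4, -1)*3) = (-4 + 1)*(-4*4/9*3) = -3*(-4*4/9)*3 = -(-16)*3/3 = -3*(-16/3) = 16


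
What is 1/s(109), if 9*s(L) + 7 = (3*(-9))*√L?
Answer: 63/79412 - 243*√109/79412 ≈ -0.031154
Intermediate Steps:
s(L) = -7/9 - 3*√L (s(L) = -7/9 + ((3*(-9))*√L)/9 = -7/9 + (-27*√L)/9 = -7/9 - 3*√L)
1/s(109) = 1/(-7/9 - 3*√109)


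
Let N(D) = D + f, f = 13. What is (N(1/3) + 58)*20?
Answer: 4280/3 ≈ 1426.7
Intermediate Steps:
N(D) = 13 + D (N(D) = D + 13 = 13 + D)
(N(1/3) + 58)*20 = ((13 + 1/3) + 58)*20 = ((13 + ⅓) + 58)*20 = (40/3 + 58)*20 = (214/3)*20 = 4280/3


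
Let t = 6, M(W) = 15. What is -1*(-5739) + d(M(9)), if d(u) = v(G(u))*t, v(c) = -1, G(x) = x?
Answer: 5733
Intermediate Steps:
d(u) = -6 (d(u) = -1*6 = -6)
-1*(-5739) + d(M(9)) = -1*(-5739) - 6 = 5739 - 6 = 5733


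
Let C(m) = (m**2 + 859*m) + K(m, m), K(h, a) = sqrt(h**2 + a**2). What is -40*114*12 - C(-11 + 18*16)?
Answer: -369392 - 277*sqrt(2) ≈ -3.6978e+5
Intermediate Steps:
K(h, a) = sqrt(a**2 + h**2)
C(m) = m**2 + 859*m + sqrt(2)*sqrt(m**2) (C(m) = (m**2 + 859*m) + sqrt(m**2 + m**2) = (m**2 + 859*m) + sqrt(2*m**2) = (m**2 + 859*m) + sqrt(2)*sqrt(m**2) = m**2 + 859*m + sqrt(2)*sqrt(m**2))
-40*114*12 - C(-11 + 18*16) = -40*114*12 - ((-11 + 18*16)**2 + 859*(-11 + 18*16) + sqrt(2)*sqrt((-11 + 18*16)**2)) = -4560*12 - ((-11 + 288)**2 + 859*(-11 + 288) + sqrt(2)*sqrt((-11 + 288)**2)) = -54720 - (277**2 + 859*277 + sqrt(2)*sqrt(277**2)) = -54720 - (76729 + 237943 + sqrt(2)*sqrt(76729)) = -54720 - (76729 + 237943 + sqrt(2)*277) = -54720 - (76729 + 237943 + 277*sqrt(2)) = -54720 - (314672 + 277*sqrt(2)) = -54720 + (-314672 - 277*sqrt(2)) = -369392 - 277*sqrt(2)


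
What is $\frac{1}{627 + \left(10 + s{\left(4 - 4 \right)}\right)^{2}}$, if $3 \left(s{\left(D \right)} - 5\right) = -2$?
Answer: $\frac{9}{7492} \approx 0.0012013$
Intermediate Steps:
$s{\left(D \right)} = \frac{13}{3}$ ($s{\left(D \right)} = 5 + \frac{1}{3} \left(-2\right) = 5 - \frac{2}{3} = \frac{13}{3}$)
$\frac{1}{627 + \left(10 + s{\left(4 - 4 \right)}\right)^{2}} = \frac{1}{627 + \left(10 + \frac{13}{3}\right)^{2}} = \frac{1}{627 + \left(\frac{43}{3}\right)^{2}} = \frac{1}{627 + \frac{1849}{9}} = \frac{1}{\frac{7492}{9}} = \frac{9}{7492}$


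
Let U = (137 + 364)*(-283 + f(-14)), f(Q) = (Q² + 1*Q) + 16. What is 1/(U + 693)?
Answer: -1/41892 ≈ -2.3871e-5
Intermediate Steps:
f(Q) = 16 + Q + Q² (f(Q) = (Q² + Q) + 16 = (Q + Q²) + 16 = 16 + Q + Q²)
U = -42585 (U = (137 + 364)*(-283 + (16 - 14 + (-14)²)) = 501*(-283 + (16 - 14 + 196)) = 501*(-283 + 198) = 501*(-85) = -42585)
1/(U + 693) = 1/(-42585 + 693) = 1/(-41892) = -1/41892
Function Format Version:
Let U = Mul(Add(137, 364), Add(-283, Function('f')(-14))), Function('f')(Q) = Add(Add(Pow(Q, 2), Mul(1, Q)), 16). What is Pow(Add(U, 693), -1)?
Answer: Rational(-1, 41892) ≈ -2.3871e-5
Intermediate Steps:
Function('f')(Q) = Add(16, Q, Pow(Q, 2)) (Function('f')(Q) = Add(Add(Pow(Q, 2), Q), 16) = Add(Add(Q, Pow(Q, 2)), 16) = Add(16, Q, Pow(Q, 2)))
U = -42585 (U = Mul(Add(137, 364), Add(-283, Add(16, -14, Pow(-14, 2)))) = Mul(501, Add(-283, Add(16, -14, 196))) = Mul(501, Add(-283, 198)) = Mul(501, -85) = -42585)
Pow(Add(U, 693), -1) = Pow(Add(-42585, 693), -1) = Pow(-41892, -1) = Rational(-1, 41892)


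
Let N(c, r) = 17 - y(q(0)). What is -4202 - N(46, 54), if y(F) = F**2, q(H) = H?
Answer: -4219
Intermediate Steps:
N(c, r) = 17 (N(c, r) = 17 - 1*0**2 = 17 - 1*0 = 17 + 0 = 17)
-4202 - N(46, 54) = -4202 - 1*17 = -4202 - 17 = -4219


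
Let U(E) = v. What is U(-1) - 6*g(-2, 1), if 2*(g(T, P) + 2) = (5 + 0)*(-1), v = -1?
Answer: 26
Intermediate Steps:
U(E) = -1
g(T, P) = -9/2 (g(T, P) = -2 + ((5 + 0)*(-1))/2 = -2 + (5*(-1))/2 = -2 + (½)*(-5) = -2 - 5/2 = -9/2)
U(-1) - 6*g(-2, 1) = -1 - 6*(-9/2) = -1 + 27 = 26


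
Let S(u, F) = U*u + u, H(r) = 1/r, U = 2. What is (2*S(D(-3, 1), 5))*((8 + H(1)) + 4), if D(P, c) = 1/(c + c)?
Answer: 39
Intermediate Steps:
D(P, c) = 1/(2*c)
S(u, F) = 3*u (S(u, F) = 2*u + u = 3*u)
(2*S(D(-3, 1), 5))*((8 + H(1)) + 4) = (2*(3*((1/2)/1)))*((8 + 1/1) + 4) = (2*(3*((1/2)*1)))*((8 + 1) + 4) = (2*(3*(1/2)))*(9 + 4) = (2*(3/2))*13 = 3*13 = 39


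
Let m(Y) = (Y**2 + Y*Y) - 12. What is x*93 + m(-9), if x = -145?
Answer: -13335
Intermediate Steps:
m(Y) = -12 + 2*Y**2 (m(Y) = (Y**2 + Y**2) - 12 = 2*Y**2 - 12 = -12 + 2*Y**2)
x*93 + m(-9) = -145*93 + (-12 + 2*(-9)**2) = -13485 + (-12 + 2*81) = -13485 + (-12 + 162) = -13485 + 150 = -13335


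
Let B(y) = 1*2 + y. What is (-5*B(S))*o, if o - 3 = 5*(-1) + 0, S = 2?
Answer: 40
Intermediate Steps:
B(y) = 2 + y
o = -2 (o = 3 + (5*(-1) + 0) = 3 + (-5 + 0) = 3 - 5 = -2)
(-5*B(S))*o = -5*(2 + 2)*(-2) = -5*4*(-2) = -20*(-2) = 40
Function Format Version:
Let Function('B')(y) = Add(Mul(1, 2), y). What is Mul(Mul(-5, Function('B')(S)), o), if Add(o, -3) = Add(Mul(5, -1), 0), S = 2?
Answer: 40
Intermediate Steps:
Function('B')(y) = Add(2, y)
o = -2 (o = Add(3, Add(Mul(5, -1), 0)) = Add(3, Add(-5, 0)) = Add(3, -5) = -2)
Mul(Mul(-5, Function('B')(S)), o) = Mul(Mul(-5, Add(2, 2)), -2) = Mul(Mul(-5, 4), -2) = Mul(-20, -2) = 40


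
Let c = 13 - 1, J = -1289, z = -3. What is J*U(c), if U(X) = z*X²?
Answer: 556848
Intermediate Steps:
c = 12
U(X) = -3*X²
J*U(c) = -(-3867)*12² = -(-3867)*144 = -1289*(-432) = 556848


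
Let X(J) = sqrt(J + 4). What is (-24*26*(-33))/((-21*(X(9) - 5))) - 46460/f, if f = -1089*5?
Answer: 3179584/7623 + 572*sqrt(13)/7 ≈ 711.73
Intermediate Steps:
X(J) = sqrt(4 + J)
f = -5445
(-24*26*(-33))/((-21*(X(9) - 5))) - 46460/f = (-24*26*(-33))/((-21*(sqrt(4 + 9) - 5))) - 46460/(-5445) = (-624*(-33))/((-21*(sqrt(13) - 5))) - 46460*(-1/5445) = 20592/((-21*(-5 + sqrt(13)))) + 9292/1089 = 20592/(105 - 21*sqrt(13)) + 9292/1089 = 9292/1089 + 20592/(105 - 21*sqrt(13))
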